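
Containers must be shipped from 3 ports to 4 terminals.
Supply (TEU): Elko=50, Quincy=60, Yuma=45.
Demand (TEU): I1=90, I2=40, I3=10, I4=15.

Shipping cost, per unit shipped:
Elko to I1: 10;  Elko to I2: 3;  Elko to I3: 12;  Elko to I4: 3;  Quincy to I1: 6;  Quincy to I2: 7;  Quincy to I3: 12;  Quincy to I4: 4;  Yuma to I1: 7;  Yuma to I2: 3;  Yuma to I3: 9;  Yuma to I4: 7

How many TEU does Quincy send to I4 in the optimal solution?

0

The minimum-cost plan:
  Elko–I2: 35 × 3 = 105
  Elko–I4: 15 × 3 = 45
  Quincy–I1: 60 × 6 = 360
  Yuma–I1: 30 × 7 = 210
  Yuma–I2: 5 × 3 = 15
  Yuma–I3: 10 × 9 = 90
Total cost = 825.
The route Quincy→I4 is not used.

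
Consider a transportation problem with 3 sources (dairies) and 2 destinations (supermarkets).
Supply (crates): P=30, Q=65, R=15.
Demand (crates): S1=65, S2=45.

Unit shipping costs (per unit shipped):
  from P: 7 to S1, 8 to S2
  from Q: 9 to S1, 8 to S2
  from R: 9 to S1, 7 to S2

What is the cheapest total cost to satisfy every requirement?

An optimal shipping plan:
  P to S1: 30 × 7 = 210
  Q to S1: 35 × 9 = 315
  Q to S2: 30 × 8 = 240
  R to S2: 15 × 7 = 105
Total = 210 + 315 + 240 + 105 = 870.

870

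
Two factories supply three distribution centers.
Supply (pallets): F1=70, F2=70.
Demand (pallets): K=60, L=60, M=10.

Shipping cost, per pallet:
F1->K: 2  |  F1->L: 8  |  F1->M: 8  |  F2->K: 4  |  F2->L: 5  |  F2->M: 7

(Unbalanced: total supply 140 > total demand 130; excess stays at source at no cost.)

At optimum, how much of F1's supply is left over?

Minimum-cost shipments:
  F1–K: 60 pallets
  F2–L: 60 pallets
  F2–M: 10 pallets
Total cost = 490.
F1 ships 60 of its 70, leaving 10.

10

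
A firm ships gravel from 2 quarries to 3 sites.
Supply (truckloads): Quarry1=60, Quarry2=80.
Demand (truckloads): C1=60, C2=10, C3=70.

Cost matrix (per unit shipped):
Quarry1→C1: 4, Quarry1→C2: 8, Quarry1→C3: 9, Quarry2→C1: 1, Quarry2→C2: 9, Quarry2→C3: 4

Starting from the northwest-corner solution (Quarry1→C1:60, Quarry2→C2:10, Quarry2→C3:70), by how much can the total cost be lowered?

40

Current plan cost = 60·4 + 10·9 + 70·4 = 610.
Optimal plan:
  Quarry1→C1: 50 × 4 = 200
  Quarry1→C2: 10 × 8 = 80
  Quarry2→C1: 10 × 1 = 10
  Quarry2→C3: 70 × 4 = 280
Optimal cost = 570.
Saving = 610 − 570 = 40.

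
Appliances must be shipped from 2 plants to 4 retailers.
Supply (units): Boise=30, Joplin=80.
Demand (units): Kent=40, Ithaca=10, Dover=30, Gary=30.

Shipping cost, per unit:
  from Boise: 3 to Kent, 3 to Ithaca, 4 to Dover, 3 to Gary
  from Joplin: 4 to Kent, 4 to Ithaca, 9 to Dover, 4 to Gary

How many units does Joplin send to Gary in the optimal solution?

Optimal shipments:
  Boise->Dover: 30 units
  Joplin->Kent: 40 units
  Joplin->Ithaca: 10 units
  Joplin->Gary: 30 units
Total cost = 440.
So Joplin→Gary carries 30 units.

30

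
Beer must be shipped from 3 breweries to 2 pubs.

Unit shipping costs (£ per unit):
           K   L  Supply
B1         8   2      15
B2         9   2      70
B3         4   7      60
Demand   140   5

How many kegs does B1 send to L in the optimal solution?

Optimal shipments:
  B1 to K: 15 × £8 = £120
  B2 to K: 65 × £9 = £585
  B2 to L: 5 × £2 = £10
  B3 to K: 60 × £4 = £240
Total cost = £955.
The route B1→L is not used.

0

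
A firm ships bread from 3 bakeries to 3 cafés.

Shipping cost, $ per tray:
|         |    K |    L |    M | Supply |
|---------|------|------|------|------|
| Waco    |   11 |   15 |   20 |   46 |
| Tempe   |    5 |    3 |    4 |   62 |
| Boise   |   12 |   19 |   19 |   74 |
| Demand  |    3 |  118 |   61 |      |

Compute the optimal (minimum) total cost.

An optimal shipping plan:
  Waco–L: 46 × $15 = $690
  Tempe–L: 62 × $3 = $186
  Boise–K: 3 × $12 = $36
  Boise–L: 10 × $19 = $190
  Boise–M: 61 × $19 = $1159
Total = 690 + 186 + 36 + 190 + 1159 = $2261.

2261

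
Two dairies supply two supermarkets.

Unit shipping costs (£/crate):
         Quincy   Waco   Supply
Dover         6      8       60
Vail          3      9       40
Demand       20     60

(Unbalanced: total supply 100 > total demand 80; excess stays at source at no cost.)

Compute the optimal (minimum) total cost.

Optimal allocation:
  Dover to Waco: 60 × £8 = £480
  Vail to Quincy: 20 × £3 = £60
Total = 480 + 60 = £540.
(Supply check: Dover ships 60; Vail ships 20.)

540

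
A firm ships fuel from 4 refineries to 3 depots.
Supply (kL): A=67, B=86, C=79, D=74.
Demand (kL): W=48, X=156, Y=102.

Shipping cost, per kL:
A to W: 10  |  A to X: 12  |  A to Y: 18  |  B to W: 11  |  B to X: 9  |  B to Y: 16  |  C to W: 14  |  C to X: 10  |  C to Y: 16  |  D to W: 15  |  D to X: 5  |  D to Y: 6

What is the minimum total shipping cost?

An optimal shipping plan:
  A->W: 48 × 10 = 480
  A->X: 19 × 12 = 228
  B->X: 86 × 9 = 774
  C->X: 51 × 10 = 510
  C->Y: 28 × 16 = 448
  D->Y: 74 × 6 = 444
Total = 480 + 228 + 774 + 510 + 448 + 444 = 2884.
(Supply check: A ships 67; B ships 86; C ships 79; D ships 74.)

2884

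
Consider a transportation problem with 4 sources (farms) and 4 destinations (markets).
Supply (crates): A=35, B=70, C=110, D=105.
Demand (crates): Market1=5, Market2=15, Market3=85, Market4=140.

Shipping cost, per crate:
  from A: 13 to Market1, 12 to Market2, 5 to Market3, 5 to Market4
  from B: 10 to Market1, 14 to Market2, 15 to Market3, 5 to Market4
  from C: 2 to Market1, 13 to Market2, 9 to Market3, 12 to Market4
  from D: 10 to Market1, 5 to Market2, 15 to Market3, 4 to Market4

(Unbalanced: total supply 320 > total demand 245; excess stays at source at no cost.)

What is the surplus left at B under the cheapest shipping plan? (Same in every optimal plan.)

Minimum-cost shipments:
  A→Market3: 35 × 5 = 175
  B→Market4: 50 × 5 = 250
  C→Market1: 5 × 2 = 10
  C→Market3: 50 × 9 = 450
  D→Market2: 15 × 5 = 75
  D→Market4: 90 × 4 = 360
Total cost = 1320.
B ships 50 of its 70, leaving 20.

20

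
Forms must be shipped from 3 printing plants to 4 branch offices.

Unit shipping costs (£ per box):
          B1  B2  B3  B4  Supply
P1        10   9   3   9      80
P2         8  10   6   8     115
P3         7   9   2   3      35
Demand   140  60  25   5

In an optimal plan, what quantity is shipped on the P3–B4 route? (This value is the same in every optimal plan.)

5

Optimal shipments:
  P1->B2: 60 boxes
  P1->B3: 20 boxes
  P2->B1: 115 boxes
  P3->B1: 25 boxes
  P3->B3: 5 boxes
  P3->B4: 5 boxes
Total cost = £1720.
So P3→B4 carries 5 boxes.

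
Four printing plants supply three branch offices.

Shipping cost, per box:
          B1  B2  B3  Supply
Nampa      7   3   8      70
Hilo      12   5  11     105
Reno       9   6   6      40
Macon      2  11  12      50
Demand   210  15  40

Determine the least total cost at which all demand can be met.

1985

Optimal allocation:
  Nampa->B1: 70 × 7 = 490
  Hilo->B1: 90 × 12 = 1080
  Hilo->B2: 15 × 5 = 75
  Reno->B3: 40 × 6 = 240
  Macon->B1: 50 × 2 = 100
Total = 490 + 1080 + 75 + 240 + 100 = 1985.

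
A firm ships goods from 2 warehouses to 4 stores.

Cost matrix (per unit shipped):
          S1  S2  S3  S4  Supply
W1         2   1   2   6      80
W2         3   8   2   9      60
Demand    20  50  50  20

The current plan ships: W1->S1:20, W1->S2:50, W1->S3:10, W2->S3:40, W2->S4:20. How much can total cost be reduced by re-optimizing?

Current plan cost = 20·2 + 50·1 + 10·2 + 40·2 + 20·9 = 370.
Optimal plan:
  W1→S1: 10 × 2 = 20
  W1→S2: 50 × 1 = 50
  W1→S4: 20 × 6 = 120
  W2→S1: 10 × 3 = 30
  W2→S3: 50 × 2 = 100
Optimal cost = 320.
Saving = 370 − 320 = 50.

50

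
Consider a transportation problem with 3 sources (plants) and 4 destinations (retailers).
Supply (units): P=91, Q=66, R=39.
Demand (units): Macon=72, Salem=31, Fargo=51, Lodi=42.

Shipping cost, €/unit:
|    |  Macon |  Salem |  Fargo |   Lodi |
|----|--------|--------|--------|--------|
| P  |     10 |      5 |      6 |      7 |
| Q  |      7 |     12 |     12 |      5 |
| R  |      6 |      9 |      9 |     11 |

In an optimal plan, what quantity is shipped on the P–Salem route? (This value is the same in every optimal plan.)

31

Optimal shipments:
  P–Salem: 31 × €5 = €155
  P–Fargo: 51 × €6 = €306
  P–Lodi: 9 × €7 = €63
  Q–Macon: 33 × €7 = €231
  Q–Lodi: 33 × €5 = €165
  R–Macon: 39 × €6 = €234
Total cost = €1154.
So P→Salem carries 31 units.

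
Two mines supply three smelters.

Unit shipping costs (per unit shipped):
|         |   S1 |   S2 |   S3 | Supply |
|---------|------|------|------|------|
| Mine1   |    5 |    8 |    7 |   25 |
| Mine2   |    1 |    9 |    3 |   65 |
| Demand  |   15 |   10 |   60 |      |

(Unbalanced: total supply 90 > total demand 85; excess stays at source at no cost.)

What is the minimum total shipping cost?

315

One minimum-cost allocation:
  Mine1–S2: 10 × 8 = 80
  Mine1–S3: 10 × 7 = 70
  Mine2–S1: 15 × 1 = 15
  Mine2–S3: 50 × 3 = 150
Total = 80 + 70 + 15 + 150 = 315.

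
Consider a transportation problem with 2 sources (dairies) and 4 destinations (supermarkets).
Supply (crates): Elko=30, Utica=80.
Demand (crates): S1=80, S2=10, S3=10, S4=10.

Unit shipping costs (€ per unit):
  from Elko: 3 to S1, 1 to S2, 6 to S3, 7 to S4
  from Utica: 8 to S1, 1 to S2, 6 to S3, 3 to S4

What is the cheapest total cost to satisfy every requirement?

An optimal shipping plan:
  Elko→S1: 30 × €3 = €90
  Utica→S1: 50 × €8 = €400
  Utica→S2: 10 × €1 = €10
  Utica→S3: 10 × €6 = €60
  Utica→S4: 10 × €3 = €30
Total = 90 + 400 + 10 + 60 + 30 = €590.
(Supply check: Elko ships 30; Utica ships 80.)

590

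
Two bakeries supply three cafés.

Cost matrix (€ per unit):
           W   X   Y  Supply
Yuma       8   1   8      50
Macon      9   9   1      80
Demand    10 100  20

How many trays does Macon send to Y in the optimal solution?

Solving gives:
  Yuma to X: 50 × €1 = €50
  Macon to W: 10 × €9 = €90
  Macon to X: 50 × €9 = €450
  Macon to Y: 20 × €1 = €20
Total cost = €610.
So Macon→Y carries 20 trays.

20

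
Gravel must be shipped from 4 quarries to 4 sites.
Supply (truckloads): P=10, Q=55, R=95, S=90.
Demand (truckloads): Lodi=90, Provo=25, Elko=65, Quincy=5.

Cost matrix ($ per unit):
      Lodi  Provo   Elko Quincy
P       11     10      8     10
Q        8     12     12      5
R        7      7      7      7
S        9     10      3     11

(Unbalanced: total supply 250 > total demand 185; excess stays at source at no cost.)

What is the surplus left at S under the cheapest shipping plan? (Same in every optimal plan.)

An optimal plan:
  Q→Lodi: 20 truckloads
  Q→Quincy: 5 truckloads
  R→Lodi: 70 truckloads
  R→Provo: 25 truckloads
  S→Elko: 65 truckloads
Total cost = $1045.
S ships 65 of its 90, leaving 25.

25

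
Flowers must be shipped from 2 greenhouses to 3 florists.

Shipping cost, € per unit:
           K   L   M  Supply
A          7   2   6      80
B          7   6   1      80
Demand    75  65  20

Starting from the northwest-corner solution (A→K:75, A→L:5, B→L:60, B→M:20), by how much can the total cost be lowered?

240

Current plan cost = 75·7 + 5·2 + 60·6 + 20·1 = €915.
Optimal plan:
  A–K: 15 × €7 = €105
  A–L: 65 × €2 = €130
  B–K: 60 × €7 = €420
  B–M: 20 × €1 = €20
Optimal cost = €675.
Saving = 915 − 675 = €240.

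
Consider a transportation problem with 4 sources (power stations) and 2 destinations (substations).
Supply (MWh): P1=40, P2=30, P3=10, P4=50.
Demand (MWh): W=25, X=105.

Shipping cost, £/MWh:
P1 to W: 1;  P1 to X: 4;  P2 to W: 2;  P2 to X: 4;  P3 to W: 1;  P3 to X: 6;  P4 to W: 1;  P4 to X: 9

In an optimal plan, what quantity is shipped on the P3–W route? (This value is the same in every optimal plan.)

Optimal shipments:
  P1 to X: 40 × £4 = £160
  P2 to X: 30 × £4 = £120
  P3 to X: 10 × £6 = £60
  P4 to W: 25 × £1 = £25
  P4 to X: 25 × £9 = £225
Total cost = £590.
The route P3→W is not used.

0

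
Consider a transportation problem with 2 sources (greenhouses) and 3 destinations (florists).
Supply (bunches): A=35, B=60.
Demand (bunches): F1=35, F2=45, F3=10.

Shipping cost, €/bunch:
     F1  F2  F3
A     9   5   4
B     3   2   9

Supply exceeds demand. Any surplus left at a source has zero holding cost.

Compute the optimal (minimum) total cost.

An optimal shipping plan:
  A->F2: 20 bunches
  A->F3: 10 bunches
  B->F1: 35 bunches
  B->F2: 25 bunches
Total cost = €295.

295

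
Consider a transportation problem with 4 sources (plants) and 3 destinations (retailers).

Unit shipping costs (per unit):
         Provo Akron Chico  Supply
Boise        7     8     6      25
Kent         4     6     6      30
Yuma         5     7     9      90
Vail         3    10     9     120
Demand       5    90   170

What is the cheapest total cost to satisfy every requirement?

2010

Optimal allocation:
  Boise to Chico: 25 × 6 = 150
  Kent to Chico: 30 × 6 = 180
  Yuma to Akron: 90 × 7 = 630
  Vail to Provo: 5 × 3 = 15
  Vail to Chico: 115 × 9 = 1035
Total = 150 + 180 + 630 + 15 + 1035 = 2010.
(Supply check: Boise ships 25; Kent ships 30; Yuma ships 90; Vail ships 120.)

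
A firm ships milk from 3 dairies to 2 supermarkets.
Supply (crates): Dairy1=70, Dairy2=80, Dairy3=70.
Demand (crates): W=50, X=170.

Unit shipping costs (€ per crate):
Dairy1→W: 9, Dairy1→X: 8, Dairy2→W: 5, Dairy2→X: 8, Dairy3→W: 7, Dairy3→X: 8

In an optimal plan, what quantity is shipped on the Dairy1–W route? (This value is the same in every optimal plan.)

Optimal shipments:
  Dairy1→X: 70 × €8 = €560
  Dairy2→W: 50 × €5 = €250
  Dairy2→X: 30 × €8 = €240
  Dairy3→X: 70 × €8 = €560
Total cost = €1610.
The route Dairy1→W is not used.

0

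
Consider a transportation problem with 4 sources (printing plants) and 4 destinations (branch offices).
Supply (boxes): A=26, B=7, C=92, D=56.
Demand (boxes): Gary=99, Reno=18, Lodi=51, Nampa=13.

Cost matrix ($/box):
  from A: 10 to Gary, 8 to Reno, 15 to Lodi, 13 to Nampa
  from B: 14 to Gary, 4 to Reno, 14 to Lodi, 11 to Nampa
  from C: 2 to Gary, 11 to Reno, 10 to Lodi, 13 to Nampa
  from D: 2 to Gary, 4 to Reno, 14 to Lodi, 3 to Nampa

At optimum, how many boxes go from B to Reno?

7

Optimal shipments:
  A→Reno: 11 × $8 = $88
  A→Lodi: 15 × $15 = $225
  B→Reno: 7 × $4 = $28
  C→Gary: 56 × $2 = $112
  C→Lodi: 36 × $10 = $360
  D→Gary: 43 × $2 = $86
  D→Nampa: 13 × $3 = $39
Total cost = $938.
So B→Reno carries 7 boxes.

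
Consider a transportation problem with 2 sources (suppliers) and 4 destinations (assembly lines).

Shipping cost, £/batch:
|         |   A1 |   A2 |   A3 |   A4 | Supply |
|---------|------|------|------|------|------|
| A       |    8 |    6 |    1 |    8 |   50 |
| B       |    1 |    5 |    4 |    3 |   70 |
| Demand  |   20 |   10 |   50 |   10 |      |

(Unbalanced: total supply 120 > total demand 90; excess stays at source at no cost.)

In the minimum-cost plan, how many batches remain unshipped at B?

30

An optimal plan:
  A->A3: 50 × £1 = £50
  B->A1: 20 × £1 = £20
  B->A2: 10 × £5 = £50
  B->A4: 10 × £3 = £30
Total cost = £150.
B ships 40 of its 70, leaving 30.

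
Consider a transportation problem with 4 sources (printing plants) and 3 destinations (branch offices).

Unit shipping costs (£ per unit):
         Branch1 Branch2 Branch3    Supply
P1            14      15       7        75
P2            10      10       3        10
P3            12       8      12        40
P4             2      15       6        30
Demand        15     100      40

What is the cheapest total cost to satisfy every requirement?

1465

A cheapest plan:
  P1 to Branch2: 50 × £15 = £750
  P1 to Branch3: 25 × £7 = £175
  P2 to Branch2: 10 × £10 = £100
  P3 to Branch2: 40 × £8 = £320
  P4 to Branch1: 15 × £2 = £30
  P4 to Branch3: 15 × £6 = £90
Total = 750 + 175 + 100 + 320 + 30 + 90 = £1465.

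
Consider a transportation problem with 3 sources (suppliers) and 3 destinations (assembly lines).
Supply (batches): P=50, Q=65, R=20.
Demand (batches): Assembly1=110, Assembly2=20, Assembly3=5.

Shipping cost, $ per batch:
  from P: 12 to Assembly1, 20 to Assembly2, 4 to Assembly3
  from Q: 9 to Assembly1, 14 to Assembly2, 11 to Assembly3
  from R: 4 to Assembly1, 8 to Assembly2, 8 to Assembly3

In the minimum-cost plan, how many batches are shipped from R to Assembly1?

Solving gives:
  P–Assembly1: 45 batches
  P–Assembly3: 5 batches
  Q–Assembly1: 65 batches
  R–Assembly2: 20 batches
Total cost = $1305.
The route R→Assembly1 is not used.

0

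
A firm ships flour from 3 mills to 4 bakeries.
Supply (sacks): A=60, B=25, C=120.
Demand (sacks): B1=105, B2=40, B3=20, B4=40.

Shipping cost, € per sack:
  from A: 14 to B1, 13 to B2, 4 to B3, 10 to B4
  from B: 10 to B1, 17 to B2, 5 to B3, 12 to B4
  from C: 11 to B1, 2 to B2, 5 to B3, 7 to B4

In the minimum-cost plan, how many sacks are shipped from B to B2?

The minimum-cost plan:
  A–B3: 20 × €4 = €80
  A–B4: 40 × €10 = €400
  B–B1: 25 × €10 = €250
  C–B1: 80 × €11 = €880
  C–B2: 40 × €2 = €80
Total cost = €1690.
The route B→B2 is not used.

0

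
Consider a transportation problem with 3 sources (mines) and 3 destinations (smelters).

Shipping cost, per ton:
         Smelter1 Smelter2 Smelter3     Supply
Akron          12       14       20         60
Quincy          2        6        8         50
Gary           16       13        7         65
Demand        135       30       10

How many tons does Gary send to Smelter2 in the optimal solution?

30

Solving gives:
  Akron->Smelter1: 60 × 12 = 720
  Quincy->Smelter1: 50 × 2 = 100
  Gary->Smelter1: 25 × 16 = 400
  Gary->Smelter2: 30 × 13 = 390
  Gary->Smelter3: 10 × 7 = 70
Total cost = 1680.
So Gary→Smelter2 carries 30 tons.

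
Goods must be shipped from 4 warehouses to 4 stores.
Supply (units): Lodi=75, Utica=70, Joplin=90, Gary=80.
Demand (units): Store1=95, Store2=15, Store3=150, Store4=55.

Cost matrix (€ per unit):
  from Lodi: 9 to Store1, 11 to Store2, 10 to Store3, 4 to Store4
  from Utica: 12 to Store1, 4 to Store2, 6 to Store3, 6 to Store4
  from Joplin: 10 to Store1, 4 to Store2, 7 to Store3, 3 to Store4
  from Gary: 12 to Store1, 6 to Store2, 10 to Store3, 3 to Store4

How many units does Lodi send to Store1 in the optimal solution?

Optimal shipments:
  Lodi->Store1: 75 × €9 = €675
  Utica->Store3: 70 × €6 = €420
  Joplin->Store1: 10 × €10 = €100
  Joplin->Store3: 80 × €7 = €560
  Gary->Store1: 10 × €12 = €120
  Gary->Store2: 15 × €6 = €90
  Gary->Store4: 55 × €3 = €165
Total cost = €2130.
So Lodi→Store1 carries 75 units.

75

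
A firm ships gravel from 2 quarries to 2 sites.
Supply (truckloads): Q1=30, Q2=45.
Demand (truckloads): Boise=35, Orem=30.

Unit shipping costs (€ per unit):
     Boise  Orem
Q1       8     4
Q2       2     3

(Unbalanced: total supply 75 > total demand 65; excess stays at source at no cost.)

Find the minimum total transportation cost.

Optimal allocation:
  Q1–Orem: 20 × €4 = €80
  Q2–Boise: 35 × €2 = €70
  Q2–Orem: 10 × €3 = €30
Total = 80 + 70 + 30 = €180.
(Supply check: Q1 ships 20; Q2 ships 45.)

180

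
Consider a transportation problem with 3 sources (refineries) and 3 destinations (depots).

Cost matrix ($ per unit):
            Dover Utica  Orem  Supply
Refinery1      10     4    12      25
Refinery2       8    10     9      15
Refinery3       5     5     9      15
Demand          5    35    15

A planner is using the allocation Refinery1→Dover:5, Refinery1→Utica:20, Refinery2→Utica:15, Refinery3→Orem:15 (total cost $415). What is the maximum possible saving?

Current plan cost = 5·10 + 20·4 + 15·10 + 15·9 = $415.
Optimal plan:
  Refinery1 to Utica: 25 × $4 = $100
  Refinery2 to Orem: 15 × $9 = $135
  Refinery3 to Dover: 5 × $5 = $25
  Refinery3 to Utica: 10 × $5 = $50
Optimal cost = $310.
Saving = 415 − 310 = $105.

105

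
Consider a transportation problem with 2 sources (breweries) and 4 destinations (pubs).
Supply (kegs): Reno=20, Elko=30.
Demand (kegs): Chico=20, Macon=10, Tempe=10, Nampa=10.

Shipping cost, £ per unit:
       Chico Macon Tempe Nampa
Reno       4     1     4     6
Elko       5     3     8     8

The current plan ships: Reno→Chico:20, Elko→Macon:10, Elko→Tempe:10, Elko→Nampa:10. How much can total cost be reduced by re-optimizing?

40

Current plan cost = 20·4 + 10·3 + 10·8 + 10·8 = £270.
Optimal plan:
  Reno→Macon: 10 × £1 = £10
  Reno→Tempe: 10 × £4 = £40
  Elko→Chico: 20 × £5 = £100
  Elko→Nampa: 10 × £8 = £80
Optimal cost = £230.
Saving = 270 − 230 = £40.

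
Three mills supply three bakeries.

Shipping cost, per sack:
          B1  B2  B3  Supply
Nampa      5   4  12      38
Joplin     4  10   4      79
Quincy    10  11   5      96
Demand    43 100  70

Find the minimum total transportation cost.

1320

A cheapest plan:
  Nampa–B2: 38 sacks
  Joplin–B1: 43 sacks
  Joplin–B3: 36 sacks
  Quincy–B2: 62 sacks
  Quincy–B3: 34 sacks
Total cost = 1320.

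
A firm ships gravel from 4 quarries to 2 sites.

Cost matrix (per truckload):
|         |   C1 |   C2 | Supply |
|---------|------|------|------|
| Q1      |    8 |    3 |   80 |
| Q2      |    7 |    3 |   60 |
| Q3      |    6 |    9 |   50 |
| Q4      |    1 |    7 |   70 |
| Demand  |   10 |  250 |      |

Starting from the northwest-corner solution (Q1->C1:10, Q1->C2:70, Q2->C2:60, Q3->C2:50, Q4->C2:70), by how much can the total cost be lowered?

Current plan cost = 10·8 + 70·3 + 60·3 + 50·9 + 70·7 = 1410.
Optimal plan:
  Q1→C2: 80 × 3 = 240
  Q2→C2: 60 × 3 = 180
  Q3→C2: 50 × 9 = 450
  Q4→C1: 10 × 1 = 10
  Q4→C2: 60 × 7 = 420
Optimal cost = 1300.
Saving = 1410 − 1300 = 110.

110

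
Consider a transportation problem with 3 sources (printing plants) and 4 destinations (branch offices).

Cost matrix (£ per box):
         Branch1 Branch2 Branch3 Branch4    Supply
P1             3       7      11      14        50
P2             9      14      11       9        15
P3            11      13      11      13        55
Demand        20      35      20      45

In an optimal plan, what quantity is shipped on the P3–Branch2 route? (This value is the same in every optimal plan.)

Solving gives:
  P1 to Branch1: 20 × £3 = £60
  P1 to Branch2: 30 × £7 = £210
  P2 to Branch4: 15 × £9 = £135
  P3 to Branch2: 5 × £13 = £65
  P3 to Branch3: 20 × £11 = £220
  P3 to Branch4: 30 × £13 = £390
Total cost = £1080.
So P3→Branch2 carries 5 boxes.

5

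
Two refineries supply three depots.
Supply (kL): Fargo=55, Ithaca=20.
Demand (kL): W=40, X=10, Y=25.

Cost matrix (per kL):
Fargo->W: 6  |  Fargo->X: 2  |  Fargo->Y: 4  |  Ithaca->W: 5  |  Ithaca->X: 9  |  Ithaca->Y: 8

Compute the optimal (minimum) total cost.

340

Optimal allocation:
  Fargo to W: 20 × 6 = 120
  Fargo to X: 10 × 2 = 20
  Fargo to Y: 25 × 4 = 100
  Ithaca to W: 20 × 5 = 100
Total = 120 + 20 + 100 + 100 = 340.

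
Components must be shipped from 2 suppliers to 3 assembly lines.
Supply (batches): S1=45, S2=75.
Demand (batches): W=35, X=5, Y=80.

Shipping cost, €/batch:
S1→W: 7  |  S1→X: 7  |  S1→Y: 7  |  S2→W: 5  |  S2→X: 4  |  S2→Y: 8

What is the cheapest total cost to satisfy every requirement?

A cheapest plan:
  S1 to Y: 45 × €7 = €315
  S2 to W: 35 × €5 = €175
  S2 to X: 5 × €4 = €20
  S2 to Y: 35 × €8 = €280
Total = 315 + 175 + 20 + 280 = €790.
(Supply check: S1 ships 45; S2 ships 75.)

790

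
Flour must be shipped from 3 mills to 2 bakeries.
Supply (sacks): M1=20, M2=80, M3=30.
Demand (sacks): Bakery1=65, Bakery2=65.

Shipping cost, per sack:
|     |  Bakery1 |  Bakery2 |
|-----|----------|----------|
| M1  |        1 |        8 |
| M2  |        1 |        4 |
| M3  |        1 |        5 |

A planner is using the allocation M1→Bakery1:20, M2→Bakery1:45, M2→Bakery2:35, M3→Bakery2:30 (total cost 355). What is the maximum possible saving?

30

Current plan cost = 20·1 + 45·1 + 35·4 + 30·5 = 355.
Optimal plan:
  M1–Bakery1: 20 sacks
  M2–Bakery1: 15 sacks
  M2–Bakery2: 65 sacks
  M3–Bakery1: 30 sacks
Optimal cost = 325.
Saving = 355 − 325 = 30.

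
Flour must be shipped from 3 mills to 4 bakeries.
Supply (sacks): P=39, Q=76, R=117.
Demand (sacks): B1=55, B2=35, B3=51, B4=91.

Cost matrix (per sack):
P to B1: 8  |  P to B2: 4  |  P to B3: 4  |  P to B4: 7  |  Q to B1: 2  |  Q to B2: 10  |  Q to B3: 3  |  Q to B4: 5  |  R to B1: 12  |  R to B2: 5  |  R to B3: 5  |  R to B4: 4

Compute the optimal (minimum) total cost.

823

An optimal shipping plan:
  P to B2: 35 sacks
  P to B3: 4 sacks
  Q to B1: 55 sacks
  Q to B3: 21 sacks
  R to B3: 26 sacks
  R to B4: 91 sacks
Total cost = 823.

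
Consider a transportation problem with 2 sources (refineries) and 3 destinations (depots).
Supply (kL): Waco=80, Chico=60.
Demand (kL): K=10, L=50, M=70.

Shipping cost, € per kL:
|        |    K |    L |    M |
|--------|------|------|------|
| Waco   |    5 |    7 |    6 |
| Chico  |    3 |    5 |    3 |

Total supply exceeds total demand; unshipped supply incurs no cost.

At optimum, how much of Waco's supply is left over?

10

Minimum-cost shipments:
  Waco->K: 10 × €5 = €50
  Waco->L: 50 × €7 = €350
  Waco->M: 10 × €6 = €60
  Chico->M: 60 × €3 = €180
Total cost = €640.
Waco ships 70 of its 80, leaving 10.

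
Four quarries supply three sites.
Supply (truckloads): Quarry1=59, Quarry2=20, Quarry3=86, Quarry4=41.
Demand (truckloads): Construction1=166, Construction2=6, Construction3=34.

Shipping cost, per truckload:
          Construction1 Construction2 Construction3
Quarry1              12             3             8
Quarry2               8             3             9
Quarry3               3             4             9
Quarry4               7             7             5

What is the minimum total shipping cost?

A cheapest plan:
  Quarry1->Construction1: 19 × 12 = 228
  Quarry1->Construction2: 6 × 3 = 18
  Quarry1->Construction3: 34 × 8 = 272
  Quarry2->Construction1: 20 × 8 = 160
  Quarry3->Construction1: 86 × 3 = 258
  Quarry4->Construction1: 41 × 7 = 287
Total = 228 + 18 + 272 + 160 + 258 + 287 = 1223.

1223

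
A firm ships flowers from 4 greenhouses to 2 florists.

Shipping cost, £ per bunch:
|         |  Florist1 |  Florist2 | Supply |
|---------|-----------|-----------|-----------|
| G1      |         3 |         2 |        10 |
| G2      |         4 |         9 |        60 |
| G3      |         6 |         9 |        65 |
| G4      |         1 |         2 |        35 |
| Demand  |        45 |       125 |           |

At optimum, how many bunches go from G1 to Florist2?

The minimum-cost plan:
  G1→Florist2: 10 bunches
  G2→Florist1: 45 bunches
  G2→Florist2: 15 bunches
  G3→Florist2: 65 bunches
  G4→Florist2: 35 bunches
Total cost = £990.
So G1→Florist2 carries 10 bunches.

10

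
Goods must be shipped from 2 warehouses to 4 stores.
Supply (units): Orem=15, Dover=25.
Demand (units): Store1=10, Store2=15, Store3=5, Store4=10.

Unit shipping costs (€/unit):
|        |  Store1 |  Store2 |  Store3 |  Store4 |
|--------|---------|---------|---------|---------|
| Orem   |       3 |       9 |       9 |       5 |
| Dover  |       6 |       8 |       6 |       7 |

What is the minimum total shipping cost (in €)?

240

Optimal allocation:
  Orem->Store1: 10 × €3 = €30
  Orem->Store4: 5 × €5 = €25
  Dover->Store2: 15 × €8 = €120
  Dover->Store3: 5 × €6 = €30
  Dover->Store4: 5 × €7 = €35
Total = 30 + 25 + 120 + 30 + 35 = €240.
(Supply check: Orem ships 15; Dover ships 25.)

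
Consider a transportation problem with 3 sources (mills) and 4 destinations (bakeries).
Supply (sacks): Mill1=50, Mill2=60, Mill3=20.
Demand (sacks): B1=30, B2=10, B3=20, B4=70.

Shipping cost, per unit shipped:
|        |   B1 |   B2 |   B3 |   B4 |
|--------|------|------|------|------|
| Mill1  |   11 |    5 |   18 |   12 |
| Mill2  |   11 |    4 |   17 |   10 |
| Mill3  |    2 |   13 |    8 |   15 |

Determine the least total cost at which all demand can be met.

A cheapest plan:
  Mill1–B1: 30 × 11 = 330
  Mill1–B2: 10 × 5 = 50
  Mill1–B4: 10 × 12 = 120
  Mill2–B4: 60 × 10 = 600
  Mill3–B3: 20 × 8 = 160
Total = 330 + 50 + 120 + 600 + 160 = 1260.
(Supply check: Mill1 ships 50; Mill2 ships 60; Mill3 ships 20.)

1260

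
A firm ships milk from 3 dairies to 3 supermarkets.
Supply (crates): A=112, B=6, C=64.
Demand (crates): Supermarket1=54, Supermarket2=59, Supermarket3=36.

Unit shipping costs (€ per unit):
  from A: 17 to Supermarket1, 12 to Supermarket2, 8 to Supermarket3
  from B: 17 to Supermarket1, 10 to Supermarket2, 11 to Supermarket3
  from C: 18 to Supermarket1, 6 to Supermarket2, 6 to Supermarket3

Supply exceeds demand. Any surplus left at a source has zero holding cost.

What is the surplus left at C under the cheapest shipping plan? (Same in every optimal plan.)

Minimum-cost shipments:
  A->Supermarket1: 48 crates
  A->Supermarket3: 31 crates
  B->Supermarket1: 6 crates
  C->Supermarket2: 59 crates
  C->Supermarket3: 5 crates
Total cost = €1550.
C ships 64 of its 64, leaving 0.

0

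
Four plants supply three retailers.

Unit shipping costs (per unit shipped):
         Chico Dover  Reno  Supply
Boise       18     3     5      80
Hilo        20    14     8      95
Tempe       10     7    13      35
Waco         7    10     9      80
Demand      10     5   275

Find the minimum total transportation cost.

One minimum-cost allocation:
  Boise to Reno: 80 × 5 = 400
  Hilo to Reno: 95 × 8 = 760
  Tempe to Chico: 10 × 10 = 100
  Tempe to Dover: 5 × 7 = 35
  Tempe to Reno: 20 × 13 = 260
  Waco to Reno: 80 × 9 = 720
Total = 400 + 760 + 100 + 35 + 260 + 720 = 2275.
(Supply check: Boise ships 80; Hilo ships 95; Tempe ships 35; Waco ships 80.)

2275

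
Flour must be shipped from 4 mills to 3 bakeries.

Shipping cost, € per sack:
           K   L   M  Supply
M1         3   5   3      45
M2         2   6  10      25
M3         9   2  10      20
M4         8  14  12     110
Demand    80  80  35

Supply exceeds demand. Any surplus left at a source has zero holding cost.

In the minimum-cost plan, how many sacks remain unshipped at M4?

Minimum-cost shipments:
  M1→L: 35 × €5 = €175
  M1→M: 10 × €3 = €30
  M2→L: 25 × €6 = €150
  M3→L: 20 × €2 = €40
  M4→K: 80 × €8 = €640
  M4→M: 25 × €12 = €300
Total cost = €1335.
M4 ships 105 of its 110, leaving 5.

5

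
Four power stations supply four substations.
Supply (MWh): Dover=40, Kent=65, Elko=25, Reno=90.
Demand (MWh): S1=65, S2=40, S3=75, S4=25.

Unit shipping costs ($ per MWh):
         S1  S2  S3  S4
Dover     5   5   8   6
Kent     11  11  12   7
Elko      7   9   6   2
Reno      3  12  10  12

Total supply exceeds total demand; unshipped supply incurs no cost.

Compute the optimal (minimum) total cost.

1270

One minimum-cost allocation:
  Dover to S2: 40 × $5 = $200
  Kent to S3: 25 × $12 = $300
  Kent to S4: 25 × $7 = $175
  Elko to S3: 25 × $6 = $150
  Reno to S1: 65 × $3 = $195
  Reno to S3: 25 × $10 = $250
Total = 200 + 300 + 175 + 150 + 195 + 250 = $1270.
(Supply check: Dover ships 40; Kent ships 50; Elko ships 25; Reno ships 90.)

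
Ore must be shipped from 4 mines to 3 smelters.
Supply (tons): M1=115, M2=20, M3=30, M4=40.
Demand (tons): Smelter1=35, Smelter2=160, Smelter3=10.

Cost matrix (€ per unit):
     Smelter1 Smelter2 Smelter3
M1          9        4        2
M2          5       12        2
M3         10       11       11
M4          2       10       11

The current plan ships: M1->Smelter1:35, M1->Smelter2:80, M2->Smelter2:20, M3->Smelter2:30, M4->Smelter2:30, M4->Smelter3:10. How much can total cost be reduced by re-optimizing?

Current plan cost = 35·9 + 80·4 + 20·12 + 30·11 + 30·10 + 10·11 = €1615.
Optimal plan:
  M1->Smelter2: 115 × €4 = €460
  M2->Smelter2: 10 × €12 = €120
  M2->Smelter3: 10 × €2 = €20
  M3->Smelter2: 30 × €11 = €330
  M4->Smelter1: 35 × €2 = €70
  M4->Smelter2: 5 × €10 = €50
Optimal cost = €1050.
Saving = 1615 − 1050 = €565.

565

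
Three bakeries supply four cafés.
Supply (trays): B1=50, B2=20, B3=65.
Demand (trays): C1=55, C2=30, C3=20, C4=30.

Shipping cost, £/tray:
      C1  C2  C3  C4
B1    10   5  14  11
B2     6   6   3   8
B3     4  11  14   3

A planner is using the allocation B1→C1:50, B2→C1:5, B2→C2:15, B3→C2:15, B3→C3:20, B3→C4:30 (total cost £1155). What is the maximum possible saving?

Current plan cost = 50·10 + 5·6 + 15·6 + 15·11 + 20·14 + 30·3 = £1155.
Optimal plan:
  B1→C1: 20 trays
  B1→C2: 30 trays
  B2→C3: 20 trays
  B3→C1: 35 trays
  B3→C4: 30 trays
Optimal cost = £640.
Saving = 1155 − 640 = £515.

515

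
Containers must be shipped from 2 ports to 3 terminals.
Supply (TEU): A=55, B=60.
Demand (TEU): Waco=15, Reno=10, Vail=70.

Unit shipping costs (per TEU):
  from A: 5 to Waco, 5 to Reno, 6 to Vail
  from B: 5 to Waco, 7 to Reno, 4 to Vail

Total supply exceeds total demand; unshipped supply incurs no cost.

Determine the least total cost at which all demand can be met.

An optimal shipping plan:
  A->Waco: 15 × 5 = 75
  A->Reno: 10 × 5 = 50
  A->Vail: 10 × 6 = 60
  B->Vail: 60 × 4 = 240
Total = 75 + 50 + 60 + 240 = 425.

425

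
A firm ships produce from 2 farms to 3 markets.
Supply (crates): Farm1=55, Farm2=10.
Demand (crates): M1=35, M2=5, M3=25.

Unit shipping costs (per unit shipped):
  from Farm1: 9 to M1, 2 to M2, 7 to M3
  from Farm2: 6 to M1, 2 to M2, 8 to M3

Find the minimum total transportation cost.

470

A cheapest plan:
  Farm1–M1: 25 × 9 = 225
  Farm1–M2: 5 × 2 = 10
  Farm1–M3: 25 × 7 = 175
  Farm2–M1: 10 × 6 = 60
Total = 225 + 10 + 175 + 60 = 470.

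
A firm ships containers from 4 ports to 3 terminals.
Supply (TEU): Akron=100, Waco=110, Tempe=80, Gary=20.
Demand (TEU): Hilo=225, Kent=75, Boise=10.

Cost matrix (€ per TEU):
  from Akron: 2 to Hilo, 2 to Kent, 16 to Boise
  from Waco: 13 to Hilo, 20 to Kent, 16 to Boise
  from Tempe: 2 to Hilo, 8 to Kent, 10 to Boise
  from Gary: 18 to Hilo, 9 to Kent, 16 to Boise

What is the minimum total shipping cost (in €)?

2000

An optimal shipping plan:
  Akron–Hilo: 45 × €2 = €90
  Akron–Kent: 55 × €2 = €110
  Waco–Hilo: 100 × €13 = €1300
  Waco–Boise: 10 × €16 = €160
  Tempe–Hilo: 80 × €2 = €160
  Gary–Kent: 20 × €9 = €180
Total = 90 + 110 + 1300 + 160 + 160 + 180 = €2000.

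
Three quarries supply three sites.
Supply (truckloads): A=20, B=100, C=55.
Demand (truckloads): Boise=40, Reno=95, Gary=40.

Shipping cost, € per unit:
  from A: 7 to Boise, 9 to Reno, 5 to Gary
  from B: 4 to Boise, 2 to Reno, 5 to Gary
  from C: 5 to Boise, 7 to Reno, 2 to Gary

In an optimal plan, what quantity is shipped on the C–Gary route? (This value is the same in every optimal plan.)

Solving gives:
  A→Boise: 20 truckloads
  B→Boise: 5 truckloads
  B→Reno: 95 truckloads
  C→Boise: 15 truckloads
  C→Gary: 40 truckloads
Total cost = €505.
So C→Gary carries 40 truckloads.

40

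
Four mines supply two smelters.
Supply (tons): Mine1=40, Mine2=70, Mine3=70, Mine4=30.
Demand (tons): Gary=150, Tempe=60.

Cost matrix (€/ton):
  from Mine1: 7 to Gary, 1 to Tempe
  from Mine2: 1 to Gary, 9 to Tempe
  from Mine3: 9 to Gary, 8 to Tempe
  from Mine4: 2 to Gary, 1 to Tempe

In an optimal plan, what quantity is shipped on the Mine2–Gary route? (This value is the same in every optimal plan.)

The minimum-cost plan:
  Mine1→Tempe: 40 × €1 = €40
  Mine2→Gary: 70 × €1 = €70
  Mine3→Gary: 50 × €9 = €450
  Mine3→Tempe: 20 × €8 = €160
  Mine4→Gary: 30 × €2 = €60
Total cost = €780.
So Mine2→Gary carries 70 tons.

70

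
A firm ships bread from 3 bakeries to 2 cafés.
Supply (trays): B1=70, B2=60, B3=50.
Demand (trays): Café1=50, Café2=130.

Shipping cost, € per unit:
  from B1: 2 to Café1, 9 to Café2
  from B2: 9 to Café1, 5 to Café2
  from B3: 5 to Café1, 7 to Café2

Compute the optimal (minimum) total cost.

930

Optimal allocation:
  B1–Café1: 50 trays
  B1–Café2: 20 trays
  B2–Café2: 60 trays
  B3–Café2: 50 trays
Total cost = €930.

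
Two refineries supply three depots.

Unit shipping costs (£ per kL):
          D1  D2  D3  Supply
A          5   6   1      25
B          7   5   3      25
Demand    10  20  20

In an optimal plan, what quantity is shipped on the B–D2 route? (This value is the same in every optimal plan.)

20

Optimal shipments:
  A–D1: 10 × £5 = £50
  A–D3: 15 × £1 = £15
  B–D2: 20 × £5 = £100
  B–D3: 5 × £3 = £15
Total cost = £180.
So B→D2 carries 20 kL.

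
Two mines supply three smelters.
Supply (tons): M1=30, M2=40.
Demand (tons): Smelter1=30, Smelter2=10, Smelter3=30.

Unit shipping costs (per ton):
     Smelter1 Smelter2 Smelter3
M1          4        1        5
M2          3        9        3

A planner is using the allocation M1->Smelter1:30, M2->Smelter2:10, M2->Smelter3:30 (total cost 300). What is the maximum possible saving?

Current plan cost = 30·4 + 10·9 + 30·3 = 300.
Optimal plan:
  M1–Smelter1: 20 × 4 = 80
  M1–Smelter2: 10 × 1 = 10
  M2–Smelter1: 10 × 3 = 30
  M2–Smelter3: 30 × 3 = 90
Optimal cost = 210.
Saving = 300 − 210 = 90.

90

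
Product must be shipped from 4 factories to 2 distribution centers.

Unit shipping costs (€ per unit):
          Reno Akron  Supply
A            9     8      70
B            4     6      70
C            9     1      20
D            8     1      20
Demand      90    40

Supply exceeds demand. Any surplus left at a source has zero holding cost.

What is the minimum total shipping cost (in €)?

500

An optimal shipping plan:
  A->Reno: 20 × €9 = €180
  B->Reno: 70 × €4 = €280
  C->Akron: 20 × €1 = €20
  D->Akron: 20 × €1 = €20
Total = 180 + 280 + 20 + 20 = €500.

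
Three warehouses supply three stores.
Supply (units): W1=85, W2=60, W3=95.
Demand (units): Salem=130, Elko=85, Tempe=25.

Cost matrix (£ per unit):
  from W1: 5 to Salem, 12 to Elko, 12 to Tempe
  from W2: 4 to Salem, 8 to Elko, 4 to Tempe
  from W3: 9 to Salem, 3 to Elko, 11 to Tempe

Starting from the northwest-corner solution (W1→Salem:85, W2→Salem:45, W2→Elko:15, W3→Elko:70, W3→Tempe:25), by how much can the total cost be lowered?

Current plan cost = 85·5 + 45·4 + 15·8 + 70·3 + 25·11 = £1210.
Optimal plan:
  W1–Salem: 85 × £5 = £425
  W2–Salem: 35 × £4 = £140
  W2–Tempe: 25 × £4 = £100
  W3–Salem: 10 × £9 = £90
  W3–Elko: 85 × £3 = £255
Optimal cost = £1010.
Saving = 1210 − 1010 = £200.

200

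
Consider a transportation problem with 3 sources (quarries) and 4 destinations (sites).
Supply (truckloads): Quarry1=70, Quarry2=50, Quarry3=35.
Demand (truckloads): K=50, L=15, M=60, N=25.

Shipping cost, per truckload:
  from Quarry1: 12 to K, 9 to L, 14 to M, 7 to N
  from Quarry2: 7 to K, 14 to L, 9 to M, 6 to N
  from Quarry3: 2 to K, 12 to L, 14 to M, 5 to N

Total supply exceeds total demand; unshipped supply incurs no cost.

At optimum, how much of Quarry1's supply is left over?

Minimum-cost shipments:
  Quarry1–L: 15 × 9 = 135
  Quarry1–M: 25 × 14 = 350
  Quarry1–N: 25 × 7 = 175
  Quarry2–K: 15 × 7 = 105
  Quarry2–M: 35 × 9 = 315
  Quarry3–K: 35 × 2 = 70
Total cost = 1150.
Quarry1 ships 65 of its 70, leaving 5.

5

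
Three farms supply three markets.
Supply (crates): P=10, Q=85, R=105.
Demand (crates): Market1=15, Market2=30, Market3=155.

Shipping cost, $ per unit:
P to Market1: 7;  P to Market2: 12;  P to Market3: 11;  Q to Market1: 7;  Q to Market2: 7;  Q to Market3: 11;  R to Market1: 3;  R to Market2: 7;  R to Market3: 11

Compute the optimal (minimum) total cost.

1960

An optimal shipping plan:
  P to Market3: 10 × $11 = $110
  Q to Market3: 85 × $11 = $935
  R to Market1: 15 × $3 = $45
  R to Market2: 30 × $7 = $210
  R to Market3: 60 × $11 = $660
Total = 110 + 935 + 45 + 210 + 660 = $1960.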